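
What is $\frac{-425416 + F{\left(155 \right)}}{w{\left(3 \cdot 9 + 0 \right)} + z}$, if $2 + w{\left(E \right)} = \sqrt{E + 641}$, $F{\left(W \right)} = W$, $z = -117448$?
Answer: $\frac{24973452225}{6897250916} + \frac{425261 \sqrt{167}}{6897250916} \approx 3.6216$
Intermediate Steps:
$w{\left(E \right)} = -2 + \sqrt{641 + E}$ ($w{\left(E \right)} = -2 + \sqrt{E + 641} = -2 + \sqrt{641 + E}$)
$\frac{-425416 + F{\left(155 \right)}}{w{\left(3 \cdot 9 + 0 \right)} + z} = \frac{-425416 + 155}{\left(-2 + \sqrt{641 + \left(3 \cdot 9 + 0\right)}\right) - 117448} = - \frac{425261}{\left(-2 + \sqrt{641 + \left(27 + 0\right)}\right) - 117448} = - \frac{425261}{\left(-2 + \sqrt{641 + 27}\right) - 117448} = - \frac{425261}{\left(-2 + \sqrt{668}\right) - 117448} = - \frac{425261}{\left(-2 + 2 \sqrt{167}\right) - 117448} = - \frac{425261}{-117450 + 2 \sqrt{167}}$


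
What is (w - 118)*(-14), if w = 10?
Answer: 1512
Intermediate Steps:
(w - 118)*(-14) = (10 - 118)*(-14) = -108*(-14) = 1512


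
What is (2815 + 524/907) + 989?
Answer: 3450752/907 ≈ 3804.6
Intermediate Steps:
(2815 + 524/907) + 989 = 2553729/907 + 989 = 3450752/907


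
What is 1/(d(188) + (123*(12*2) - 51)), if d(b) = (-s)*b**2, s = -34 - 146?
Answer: 1/6364821 ≈ 1.5711e-7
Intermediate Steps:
s = -180
d(b) = 180*b**2 (d(b) = (-1*(-180))*b**2 = 180*b**2)
1/(d(188) + (123*(12*2) - 51)) = 1/(180*188**2 + (123*(12*2) - 51)) = 1/(180*35344 + (123*24 - 51)) = 1/(6361920 + (2952 - 51)) = 1/(6361920 + 2901) = 1/6364821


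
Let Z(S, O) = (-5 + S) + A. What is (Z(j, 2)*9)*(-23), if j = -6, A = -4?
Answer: 3105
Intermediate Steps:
Z(S, O) = -9 + S (Z(S, O) = (-5 + S) - 4 = -9 + S)
(Z(j, 2)*9)*(-23) = ((-9 - 6)*9)*(-23) = -15*9*(-23) = -135*(-23) = 3105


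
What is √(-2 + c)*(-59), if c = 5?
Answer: -59*√3 ≈ -102.19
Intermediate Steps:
√(-2 + c)*(-59) = √(-2 + 5)*(-59) = √3*(-59) = -59*√3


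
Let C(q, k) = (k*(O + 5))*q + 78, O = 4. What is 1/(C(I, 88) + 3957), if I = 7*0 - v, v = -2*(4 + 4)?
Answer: 1/16707 ≈ 5.9855e-5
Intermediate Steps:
v = -16 (v = -2*8 = -16)
I = 16 (I = 7*0 - 1*(-16) = 0 + 16 = 16)
C(q, k) = 78 + 9*k*q (C(q, k) = (k*(4 + 5))*q + 78 = (k*9)*q + 78 = (9*k)*q + 78 = 9*k*q + 78 = 78 + 9*k*q)
1/(C(I, 88) + 3957) = 1/((78 + 9*88*16) + 3957) = 1/((78 + 12672) + 3957) = 1/(12750 + 3957) = 1/16707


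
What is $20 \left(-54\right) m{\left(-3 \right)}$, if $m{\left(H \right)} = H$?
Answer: $3240$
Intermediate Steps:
$20 \left(-54\right) m{\left(-3 \right)} = 20 \left(-54\right) \left(-3\right) = \left(-1080\right) \left(-3\right) = 3240$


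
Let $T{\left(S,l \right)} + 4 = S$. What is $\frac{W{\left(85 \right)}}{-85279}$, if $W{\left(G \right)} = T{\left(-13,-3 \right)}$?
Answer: $\frac{17}{85279} \approx 0.00019935$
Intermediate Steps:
$T{\left(S,l \right)} = -4 + S$
$W{\left(G \right)} = -17$ ($W{\left(G \right)} = -4 - 13 = -17$)
$\frac{W{\left(85 \right)}}{-85279} = - \frac{17}{-85279} = \left(-17\right) \left(- \frac{1}{85279}\right) = \frac{17}{85279}$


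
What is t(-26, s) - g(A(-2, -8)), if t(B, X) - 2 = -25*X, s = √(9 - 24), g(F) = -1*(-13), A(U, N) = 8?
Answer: -11 - 25*I*√15 ≈ -11.0 - 96.825*I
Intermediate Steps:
g(F) = 13
s = I*√15 (s = √(-15) = I*√15 ≈ 3.873*I)
t(B, X) = 2 - 25*X
t(-26, s) - g(A(-2, -8)) = (2 - 25*I*√15) - 1*13 = (2 - 25*I*√15) - 13 = -11 - 25*I*√15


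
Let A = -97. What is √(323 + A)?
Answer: √226 ≈ 15.033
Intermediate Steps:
√(323 + A) = √(323 - 97) = √226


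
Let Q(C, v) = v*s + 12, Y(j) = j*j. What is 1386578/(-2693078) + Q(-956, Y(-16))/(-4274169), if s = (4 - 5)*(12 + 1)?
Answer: -2958769228517/5755335251091 ≈ -0.51409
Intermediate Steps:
Y(j) = j**2
s = -13 (s = -1*13 = -13)
Q(C, v) = 12 - 13*v (Q(C, v) = v*(-13) + 12 = -13*v + 12 = 12 - 13*v)
1386578/(-2693078) + Q(-956, Y(-16))/(-4274169) = 1386578/(-2693078) + (12 - 13*(-16)**2)/(-4274169) = 1386578*(-1/2693078) + (12 - 13*256)*(-1/4274169) = -693289/1346539 + (12 - 3328)*(-1/4274169) = -693289/1346539 - 3316*(-1/4274169) = -693289/1346539 + 3316/4274169 = -2958769228517/5755335251091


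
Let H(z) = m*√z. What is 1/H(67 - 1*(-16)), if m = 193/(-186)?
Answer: -186*√83/16019 ≈ -0.10578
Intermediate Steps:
m = -193/186 (m = 193*(-1/186) = -193/186 ≈ -1.0376)
H(z) = -193*√z/186
1/H(67 - 1*(-16)) = 1/(-193*√(67 - 1*(-16))/186) = 1/(-193*√(67 + 16)/186) = 1/(-193*√83/186) = -186*√83/16019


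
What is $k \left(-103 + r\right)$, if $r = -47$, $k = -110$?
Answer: $16500$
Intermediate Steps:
$k \left(-103 + r\right) = - 110 \left(-103 - 47\right) = \left(-110\right) \left(-150\right) = 16500$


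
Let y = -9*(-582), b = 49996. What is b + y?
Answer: 55234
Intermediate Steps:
y = 5238
b + y = 49996 + 5238 = 55234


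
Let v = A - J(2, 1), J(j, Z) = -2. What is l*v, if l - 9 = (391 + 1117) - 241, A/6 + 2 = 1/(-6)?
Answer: -14036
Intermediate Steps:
A = -13 (A = -12 + 6/(-6) = -12 + 6*(-⅙) = -12 - 1 = -13)
v = -11 (v = -13 - 1*(-2) = -13 + 2 = -11)
l = 1276 (l = 9 + ((391 + 1117) - 241) = 9 + (1508 - 241) = 9 + 1267 = 1276)
l*v = 1276*(-11) = -14036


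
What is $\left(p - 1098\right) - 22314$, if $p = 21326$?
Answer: $-2086$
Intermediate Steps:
$\left(p - 1098\right) - 22314 = \left(21326 - 1098\right) - 22314 = 20228 - 22314 = -2086$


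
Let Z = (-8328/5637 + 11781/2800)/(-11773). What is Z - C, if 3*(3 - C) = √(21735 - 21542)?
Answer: -26547812357/8848586800 + √193/3 ≈ 1.6306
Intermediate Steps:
C = 3 - √193/3 (C = 3 - √(21735 - 21542)/3 = 3 - √193/3 ≈ -1.6308)
Z = -2051957/8848586800 (Z = (-8328*1/5637 + 11781*(1/2800))*(-1/11773) = (-2776/1879 + 1683/400)*(-1/11773) = (2051957/751600)*(-1/11773) = -2051957/8848586800 ≈ -0.00023190)
Z - C = -2051957/8848586800 - (3 - √193/3) = -2051957/8848586800 + (-3 + √193/3) = -26547812357/8848586800 + √193/3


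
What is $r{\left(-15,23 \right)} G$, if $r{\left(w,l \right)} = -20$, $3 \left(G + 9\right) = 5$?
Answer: $\frac{440}{3} \approx 146.67$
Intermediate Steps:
$G = - \frac{22}{3}$ ($G = -9 + \frac{1}{3} \cdot 5 = -9 + \frac{5}{3} = - \frac{22}{3} \approx -7.3333$)
$r{\left(-15,23 \right)} G = \left(-20\right) \left(- \frac{22}{3}\right) = \frac{440}{3}$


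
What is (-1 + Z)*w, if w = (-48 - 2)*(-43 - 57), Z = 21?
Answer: 100000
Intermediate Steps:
w = 5000 (w = -50*(-100) = 5000)
(-1 + Z)*w = (-1 + 21)*5000 = 20*5000 = 100000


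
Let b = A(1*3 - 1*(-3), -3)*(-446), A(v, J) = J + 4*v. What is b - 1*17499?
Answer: -26865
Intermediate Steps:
b = -9366 (b = (-3 + 4*(1*3 - 1*(-3)))*(-446) = (-3 + 4*(3 + 3))*(-446) = (-3 + 4*6)*(-446) = (-3 + 24)*(-446) = 21*(-446) = -9366)
b - 1*17499 = -9366 - 1*17499 = -9366 - 17499 = -26865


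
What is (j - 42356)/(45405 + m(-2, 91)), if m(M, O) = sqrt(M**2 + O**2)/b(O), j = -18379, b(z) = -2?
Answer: -2206138140/1649289563 - 24294*sqrt(8285)/1649289563 ≈ -1.3390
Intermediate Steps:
m(M, O) = -sqrt(M**2 + O**2)/2 (m(M, O) = sqrt(M**2 + O**2)/(-2) = sqrt(M**2 + O**2)*(-1/2) = -sqrt(M**2 + O**2)/2)
(j - 42356)/(45405 + m(-2, 91)) = (-18379 - 42356)/(45405 - sqrt((-2)**2 + 91**2)/2) = -60735/(45405 - sqrt(4 + 8281)/2) = -60735/(45405 - sqrt(8285)/2)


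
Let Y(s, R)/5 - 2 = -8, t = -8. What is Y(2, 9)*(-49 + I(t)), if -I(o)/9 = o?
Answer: -690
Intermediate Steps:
Y(s, R) = -30 (Y(s, R) = 10 + 5*(-8) = 10 - 40 = -30)
I(o) = -9*o
Y(2, 9)*(-49 + I(t)) = -30*(-49 - 9*(-8)) = -30*(-49 + 72) = -30*23 = -690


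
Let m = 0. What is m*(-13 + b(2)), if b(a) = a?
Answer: 0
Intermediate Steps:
m*(-13 + b(2)) = 0*(-13 + 2) = 0*(-11) = 0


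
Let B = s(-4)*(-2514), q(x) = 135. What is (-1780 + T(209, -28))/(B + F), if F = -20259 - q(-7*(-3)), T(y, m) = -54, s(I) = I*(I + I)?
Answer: 131/7203 ≈ 0.018187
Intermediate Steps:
s(I) = 2*I² (s(I) = I*(2*I) = 2*I²)
F = -20394 (F = -20259 - 1*135 = -20259 - 135 = -20394)
B = -80448 (B = (2*(-4)²)*(-2514) = (2*16)*(-2514) = 32*(-2514) = -80448)
(-1780 + T(209, -28))/(B + F) = (-1780 - 54)/(-80448 - 20394) = -1834/(-100842) = -1834*(-1/100842) = 131/7203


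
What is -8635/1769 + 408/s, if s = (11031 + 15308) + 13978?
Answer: -115805181/23773591 ≈ -4.8712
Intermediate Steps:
s = 40317 (s = 26339 + 13978 = 40317)
-8635/1769 + 408/s = -8635/1769 + 408/40317 = -8635*1/1769 + 408*(1/40317) = -8635/1769 + 136/13439 = -115805181/23773591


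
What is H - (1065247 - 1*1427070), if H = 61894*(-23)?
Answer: -1061739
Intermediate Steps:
H = -1423562
H - (1065247 - 1*1427070) = -1423562 - (1065247 - 1*1427070) = -1423562 - (1065247 - 1427070) = -1423562 - 1*(-361823) = -1423562 + 361823 = -1061739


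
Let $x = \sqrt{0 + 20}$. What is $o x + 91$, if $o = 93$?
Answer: $91 + 186 \sqrt{5} \approx 506.91$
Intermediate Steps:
$x = 2 \sqrt{5}$ ($x = \sqrt{20} = 2 \sqrt{5} \approx 4.4721$)
$o x + 91 = 93 \cdot 2 \sqrt{5} + 91 = 186 \sqrt{5} + 91 = 91 + 186 \sqrt{5}$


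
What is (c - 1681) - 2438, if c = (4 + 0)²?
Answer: -4103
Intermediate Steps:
c = 16 (c = 4² = 16)
(c - 1681) - 2438 = (16 - 1681) - 2438 = -1665 - 2438 = -4103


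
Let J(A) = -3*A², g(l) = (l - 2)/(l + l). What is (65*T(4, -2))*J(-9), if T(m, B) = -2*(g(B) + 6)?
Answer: 221130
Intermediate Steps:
g(l) = (-2 + l)/(2*l) (g(l) = (-2 + l)/((2*l)) = (-2 + l)*(1/(2*l)) = (-2 + l)/(2*l))
T(m, B) = -12 - (-2 + B)/B (T(m, B) = -2*((-2 + B)/(2*B) + 6) = -2*(6 + (-2 + B)/(2*B)) = -12 - (-2 + B)/B)
(65*T(4, -2))*J(-9) = (65*(-13 + 2/(-2)))*(-3*(-9)²) = (65*(-13 + 2*(-½)))*(-3*81) = (65*(-13 - 1))*(-243) = (65*(-14))*(-243) = -910*(-243) = 221130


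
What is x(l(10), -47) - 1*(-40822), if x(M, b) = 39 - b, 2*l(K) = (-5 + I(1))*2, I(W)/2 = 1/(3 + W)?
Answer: 40908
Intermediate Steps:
I(W) = 2/(3 + W)
l(K) = -9/2 (l(K) = ((-5 + 2/(3 + 1))*2)/2 = ((-5 + 2/4)*2)/2 = ((-5 + 2*(¼))*2)/2 = ((-5 + ½)*2)/2 = (-9/2*2)/2 = (½)*(-9) = -9/2)
x(l(10), -47) - 1*(-40822) = (39 - 1*(-47)) - 1*(-40822) = (39 + 47) + 40822 = 86 + 40822 = 40908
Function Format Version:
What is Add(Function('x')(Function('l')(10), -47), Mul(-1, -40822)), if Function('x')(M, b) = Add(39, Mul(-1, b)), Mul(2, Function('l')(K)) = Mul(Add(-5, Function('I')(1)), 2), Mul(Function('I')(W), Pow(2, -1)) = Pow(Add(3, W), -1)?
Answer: 40908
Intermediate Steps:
Function('I')(W) = Mul(2, Pow(Add(3, W), -1))
Function('l')(K) = Rational(-9, 2) (Function('l')(K) = Mul(Rational(1, 2), Mul(Add(-5, Mul(2, Pow(Add(3, 1), -1))), 2)) = Mul(Rational(1, 2), Mul(Add(-5, Mul(2, Pow(4, -1))), 2)) = Mul(Rational(1, 2), Mul(Add(-5, Mul(2, Rational(1, 4))), 2)) = Mul(Rational(1, 2), Mul(Add(-5, Rational(1, 2)), 2)) = Mul(Rational(1, 2), Mul(Rational(-9, 2), 2)) = Mul(Rational(1, 2), -9) = Rational(-9, 2))
Add(Function('x')(Function('l')(10), -47), Mul(-1, -40822)) = Add(Add(39, Mul(-1, -47)), Mul(-1, -40822)) = Add(Add(39, 47), 40822) = Add(86, 40822) = 40908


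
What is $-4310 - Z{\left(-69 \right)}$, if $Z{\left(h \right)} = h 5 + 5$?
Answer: $-3970$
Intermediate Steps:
$Z{\left(h \right)} = 5 + 5 h$ ($Z{\left(h \right)} = 5 h + 5 = 5 + 5 h$)
$-4310 - Z{\left(-69 \right)} = -4310 - \left(5 + 5 \left(-69\right)\right) = -4310 - \left(5 - 345\right) = -4310 - -340 = -4310 + 340 = -3970$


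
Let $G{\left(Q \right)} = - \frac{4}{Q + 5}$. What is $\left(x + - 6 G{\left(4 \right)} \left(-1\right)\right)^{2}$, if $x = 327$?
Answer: $\frac{946729}{9} \approx 1.0519 \cdot 10^{5}$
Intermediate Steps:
$G{\left(Q \right)} = - \frac{4}{5 + Q}$
$\left(x + - 6 G{\left(4 \right)} \left(-1\right)\right)^{2} = \left(327 + - 6 \left(- \frac{4}{5 + 4}\right) \left(-1\right)\right)^{2} = \left(327 + - 6 \left(- \frac{4}{9}\right) \left(-1\right)\right)^{2} = \left(327 + - 6 \left(\left(-4\right) \frac{1}{9}\right) \left(-1\right)\right)^{2} = \left(327 + \left(-6\right) \left(- \frac{4}{9}\right) \left(-1\right)\right)^{2} = \left(327 + \frac{8}{3} \left(-1\right)\right)^{2} = \left(327 - \frac{8}{3}\right)^{2} = \left(\frac{973}{3}\right)^{2} = \frac{946729}{9}$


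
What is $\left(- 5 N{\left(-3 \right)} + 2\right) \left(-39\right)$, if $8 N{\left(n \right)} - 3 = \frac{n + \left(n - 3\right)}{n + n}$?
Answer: $\frac{507}{16} \approx 31.688$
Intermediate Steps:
$N{\left(n \right)} = \frac{3}{8} + \frac{-3 + 2 n}{16 n}$ ($N{\left(n \right)} = \frac{3}{8} + \frac{\left(n + \left(n - 3\right)\right) \frac{1}{n + n}}{8} = \frac{3}{8} + \frac{\left(n + \left(-3 + n\right)\right) \frac{1}{2 n}}{8} = \frac{3}{8} + \frac{\left(-3 + 2 n\right) \frac{1}{2 n}}{8} = \frac{3}{8} + \frac{\frac{1}{2} \frac{1}{n} \left(-3 + 2 n\right)}{8} = \frac{3}{8} + \frac{-3 + 2 n}{16 n}$)
$\left(- 5 N{\left(-3 \right)} + 2\right) \left(-39\right) = \left(- 5 \frac{-3 + 8 \left(-3\right)}{16 \left(-3\right)} + 2\right) \left(-39\right) = \left(- 5 \cdot \frac{1}{16} \left(- \frac{1}{3}\right) \left(-3 - 24\right) + 2\right) \left(-39\right) = \left(- 5 \cdot \frac{1}{16} \left(- \frac{1}{3}\right) \left(-27\right) + 2\right) \left(-39\right) = \left(\left(-5\right) \frac{9}{16} + 2\right) \left(-39\right) = \left(- \frac{45}{16} + 2\right) \left(-39\right) = \left(- \frac{13}{16}\right) \left(-39\right) = \frac{507}{16}$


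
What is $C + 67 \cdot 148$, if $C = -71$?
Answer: $9845$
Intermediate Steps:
$C + 67 \cdot 148 = -71 + 67 \cdot 148 = -71 + 9916 = 9845$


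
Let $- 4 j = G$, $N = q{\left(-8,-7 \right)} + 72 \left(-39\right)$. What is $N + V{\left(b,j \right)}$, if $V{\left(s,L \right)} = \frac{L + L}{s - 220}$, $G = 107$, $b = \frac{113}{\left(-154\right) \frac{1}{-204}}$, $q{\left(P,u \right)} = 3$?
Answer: $- \frac{30364301}{10828} \approx -2804.2$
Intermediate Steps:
$b = \frac{11526}{77}$ ($b = \frac{113}{\left(-154\right) \left(- \frac{1}{204}\right)} = \frac{113}{\frac{77}{102}} = 113 \cdot \frac{102}{77} = \frac{11526}{77} \approx 149.69$)
$N = -2805$ ($N = 3 + 72 \left(-39\right) = 3 - 2808 = -2805$)
$j = - \frac{107}{4}$ ($j = \left(- \frac{1}{4}\right) 107 = - \frac{107}{4} \approx -26.75$)
$V{\left(s,L \right)} = \frac{2 L}{-220 + s}$
$N + V{\left(b,j \right)} = -2805 + 2 \left(- \frac{107}{4}\right) \frac{1}{-220 + \frac{11526}{77}} = -2805 + 2 \left(- \frac{107}{4}\right) \frac{1}{- \frac{5414}{77}} = -2805 + 2 \left(- \frac{107}{4}\right) \left(- \frac{77}{5414}\right) = -2805 + \frac{8239}{10828} = - \frac{30364301}{10828}$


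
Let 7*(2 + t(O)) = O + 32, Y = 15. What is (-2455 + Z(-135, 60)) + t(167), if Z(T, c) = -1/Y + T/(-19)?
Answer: -4830958/1995 ≈ -2421.5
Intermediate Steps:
Z(T, c) = -1/15 - T/19 (Z(T, c) = -1/15 + T/(-19) = -1*1/15 + T*(-1/19) = -1/15 - T/19)
t(O) = 18/7 + O/7 (t(O) = -2 + (O + 32)/7 = -2 + (32 + O)/7 = -2 + (32/7 + O/7) = 18/7 + O/7)
(-2455 + Z(-135, 60)) + t(167) = (-2455 + (-1/15 - 1/19*(-135))) + (18/7 + (⅐)*167) = (-2455 + (-1/15 + 135/19)) + (18/7 + 167/7) = (-2455 + 2006/285) + 185/7 = -697669/285 + 185/7 = -4830958/1995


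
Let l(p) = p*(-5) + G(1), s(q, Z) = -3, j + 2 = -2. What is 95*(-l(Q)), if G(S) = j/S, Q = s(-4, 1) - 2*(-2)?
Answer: 855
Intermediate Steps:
j = -4 (j = -2 - 2 = -4)
Q = 1 (Q = -3 - 2*(-2) = -3 + 4 = 1)
G(S) = -4/S
l(p) = -4 - 5*p (l(p) = p*(-5) - 4/1 = -5*p - 4*1 = -5*p - 4 = -4 - 5*p)
95*(-l(Q)) = 95*(-(-4 - 5*1)) = 95*(-(-4 - 5)) = 95*(-1*(-9)) = 95*9 = 855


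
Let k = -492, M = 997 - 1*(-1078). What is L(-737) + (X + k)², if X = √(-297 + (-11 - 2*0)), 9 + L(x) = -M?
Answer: 239672 - 1968*I*√77 ≈ 2.3967e+5 - 17269.0*I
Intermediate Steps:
M = 2075 (M = 997 + 1078 = 2075)
L(x) = -2084 (L(x) = -9 - 1*2075 = -9 - 2075 = -2084)
X = 2*I*√77 (X = √(-297 + (-11 + 0)) = √(-297 - 11) = √(-308) = 2*I*√77 ≈ 17.55*I)
L(-737) + (X + k)² = -2084 + (2*I*√77 - 492)² = -2084 + (-492 + 2*I*√77)²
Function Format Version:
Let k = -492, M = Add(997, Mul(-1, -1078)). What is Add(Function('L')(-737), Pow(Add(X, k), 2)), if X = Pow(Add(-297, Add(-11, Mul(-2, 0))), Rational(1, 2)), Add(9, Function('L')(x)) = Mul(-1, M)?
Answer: Add(239672, Mul(-1968, I, Pow(77, Rational(1, 2)))) ≈ Add(2.3967e+5, Mul(-17269., I))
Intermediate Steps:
M = 2075 (M = Add(997, 1078) = 2075)
Function('L')(x) = -2084 (Function('L')(x) = Add(-9, Mul(-1, 2075)) = Add(-9, -2075) = -2084)
X = Mul(2, I, Pow(77, Rational(1, 2))) (X = Pow(Add(-297, Add(-11, 0)), Rational(1, 2)) = Pow(Add(-297, -11), Rational(1, 2)) = Pow(-308, Rational(1, 2)) = Mul(2, I, Pow(77, Rational(1, 2))) ≈ Mul(17.550, I))
Add(Function('L')(-737), Pow(Add(X, k), 2)) = Add(-2084, Pow(Add(Mul(2, I, Pow(77, Rational(1, 2))), -492), 2)) = Add(-2084, Pow(Add(-492, Mul(2, I, Pow(77, Rational(1, 2)))), 2))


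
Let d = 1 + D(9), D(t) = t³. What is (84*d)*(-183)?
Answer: -11221560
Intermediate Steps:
d = 730 (d = 1 + 9³ = 1 + 729 = 730)
(84*d)*(-183) = (84*730)*(-183) = 61320*(-183) = -11221560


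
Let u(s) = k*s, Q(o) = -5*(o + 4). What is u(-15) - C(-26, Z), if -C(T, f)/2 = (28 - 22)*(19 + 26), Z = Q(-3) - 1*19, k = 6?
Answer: 450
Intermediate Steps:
Q(o) = -20 - 5*o (Q(o) = -5*(4 + o) = -20 - 5*o)
Z = -24 (Z = (-20 - 5*(-3)) - 1*19 = (-20 + 15) - 19 = -5 - 19 = -24)
C(T, f) = -540 (C(T, f) = -2*(28 - 22)*(19 + 26) = -12*45 = -2*270 = -540)
u(s) = 6*s
u(-15) - C(-26, Z) = 6*(-15) - 1*(-540) = -90 + 540 = 450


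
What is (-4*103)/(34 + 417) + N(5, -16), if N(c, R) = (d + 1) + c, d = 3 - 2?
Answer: 2745/451 ≈ 6.0865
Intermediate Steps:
d = 1
N(c, R) = 2 + c (N(c, R) = (1 + 1) + c = 2 + c)
(-4*103)/(34 + 417) + N(5, -16) = (-4*103)/(34 + 417) + (2 + 5) = -412/451 + 7 = 2745/451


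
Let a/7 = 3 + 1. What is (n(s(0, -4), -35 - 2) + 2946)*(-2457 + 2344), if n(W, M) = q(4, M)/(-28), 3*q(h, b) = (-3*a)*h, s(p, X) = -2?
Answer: -333350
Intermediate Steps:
a = 28 (a = 7*(3 + 1) = 7*4 = 28)
q(h, b) = -28*h (q(h, b) = ((-3*28)*h)/3 = (-84*h)/3 = -28*h)
n(W, M) = 4 (n(W, M) = -28*4/(-28) = -112*(-1/28) = 4)
(n(s(0, -4), -35 - 2) + 2946)*(-2457 + 2344) = (4 + 2946)*(-2457 + 2344) = 2950*(-113) = -333350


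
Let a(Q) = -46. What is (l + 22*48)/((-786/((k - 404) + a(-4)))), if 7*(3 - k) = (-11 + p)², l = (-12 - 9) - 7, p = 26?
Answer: 574652/917 ≈ 626.67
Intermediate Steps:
l = -28 (l = -21 - 7 = -28)
k = -204/7 (k = 3 - (-11 + 26)²/7 = 3 - ⅐*15² = 3 - ⅐*225 = 3 - 225/7 = -204/7 ≈ -29.143)
(l + 22*48)/((-786/((k - 404) + a(-4)))) = (-28 + 22*48)/((-786/((-204/7 - 404) - 46))) = (-28 + 1056)/((-786/(-3032/7 - 46))) = 1028/((-786/(-3354/7))) = 1028/((-786*(-7/3354))) = 1028/(917/559) = 1028*(559/917) = 574652/917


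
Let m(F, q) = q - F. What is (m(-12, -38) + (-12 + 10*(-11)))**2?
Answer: 21904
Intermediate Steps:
(m(-12, -38) + (-12 + 10*(-11)))**2 = ((-38 - 1*(-12)) + (-12 + 10*(-11)))**2 = ((-38 + 12) + (-12 - 110))**2 = (-26 - 122)**2 = (-148)**2 = 21904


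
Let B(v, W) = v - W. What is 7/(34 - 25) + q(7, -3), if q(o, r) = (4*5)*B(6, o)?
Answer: -173/9 ≈ -19.222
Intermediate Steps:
q(o, r) = 120 - 20*o (q(o, r) = (4*5)*(6 - o) = 20*(6 - o) = 120 - 20*o)
7/(34 - 25) + q(7, -3) = 7/(34 - 25) + (120 - 20*7) = 7/9 + (120 - 140) = 7*(⅑) - 20 = 7/9 - 20 = -173/9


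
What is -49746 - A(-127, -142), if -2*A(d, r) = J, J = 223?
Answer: -99269/2 ≈ -49635.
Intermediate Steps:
A(d, r) = -223/2 (A(d, r) = -½*223 = -223/2)
-49746 - A(-127, -142) = -49746 - 1*(-223/2) = -49746 + 223/2 = -99269/2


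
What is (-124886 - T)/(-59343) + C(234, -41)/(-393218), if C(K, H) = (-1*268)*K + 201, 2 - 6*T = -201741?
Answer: 99057764875/35002103661 ≈ 2.8301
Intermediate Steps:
T = 201743/6 (T = ⅓ - ⅙*(-201741) = ⅓ + 67247/2 = 201743/6 ≈ 33624.)
C(K, H) = 201 - 268*K (C(K, H) = -268*K + 201 = 201 - 268*K)
(-124886 - T)/(-59343) + C(234, -41)/(-393218) = (-124886 - 1*201743/6)/(-59343) + (201 - 268*234)/(-393218) = (-124886 - 201743/6)*(-1/59343) + (201 - 62712)*(-1/393218) = -951059/6*(-1/59343) - 62511*(-1/393218) = 951059/356058 + 62511/393218 = 99057764875/35002103661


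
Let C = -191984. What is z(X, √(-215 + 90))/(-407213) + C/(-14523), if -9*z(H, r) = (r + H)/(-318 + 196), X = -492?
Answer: 1589627204358/120250406113 - 5*I*√5/447119874 ≈ 13.219 - 2.5005e-8*I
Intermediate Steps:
z(H, r) = H/1098 + r/1098 (z(H, r) = -(r + H)/(9*(-318 + 196)) = -(H + r)/(9*(-122)) = -(H + r)*(-1)/(9*122) = -(-H/122 - r/122)/9 = H/1098 + r/1098)
z(X, √(-215 + 90))/(-407213) + C/(-14523) = ((1/1098)*(-492) + √(-215 + 90)/1098)/(-407213) - 191984/(-14523) = (-82/183 + √(-125)/1098)*(-1/407213) - 191984*(-1/14523) = (-82/183 + (5*I*√5)/1098)*(-1/407213) + 191984/14523 = (-82/183 + 5*I*√5/1098)*(-1/407213) + 191984/14523 = (82/74519979 - 5*I*√5/447119874) + 191984/14523 = 1589627204358/120250406113 - 5*I*√5/447119874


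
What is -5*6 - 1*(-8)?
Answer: -22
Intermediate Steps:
-5*6 - 1*(-8) = -30 + 8 = -22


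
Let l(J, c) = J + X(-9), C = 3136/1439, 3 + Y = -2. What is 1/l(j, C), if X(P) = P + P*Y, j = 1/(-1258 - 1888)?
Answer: 3146/113255 ≈ 0.027778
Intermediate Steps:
Y = -5 (Y = -3 - 2 = -5)
j = -1/3146 (j = 1/(-3146) = -1/3146 ≈ -0.00031786)
C = 3136/1439 (C = 3136*(1/1439) = 3136/1439 ≈ 2.1793)
X(P) = -4*P (X(P) = P + P*(-5) = P - 5*P = -4*P)
l(J, c) = 36 + J (l(J, c) = J - 4*(-9) = J + 36 = 36 + J)
1/l(j, C) = 1/(36 - 1/3146) = 1/(113255/3146) = 3146/113255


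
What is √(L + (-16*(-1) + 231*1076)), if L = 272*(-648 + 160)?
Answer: 14*√591 ≈ 340.35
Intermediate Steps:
L = -132736 (L = 272*(-488) = -132736)
√(L + (-16*(-1) + 231*1076)) = √(-132736 + (-16*(-1) + 231*1076)) = √(-132736 + (16 + 248556)) = √(-132736 + 248572) = √115836 = 14*√591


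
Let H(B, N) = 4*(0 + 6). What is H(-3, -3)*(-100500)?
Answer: -2412000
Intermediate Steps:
H(B, N) = 24 (H(B, N) = 4*6 = 24)
H(-3, -3)*(-100500) = 24*(-100500) = -2412000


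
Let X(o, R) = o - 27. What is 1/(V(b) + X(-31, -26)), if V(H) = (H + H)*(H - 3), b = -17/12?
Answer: -72/3275 ≈ -0.021985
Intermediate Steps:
b = -17/12 (b = -17*1/12 = -17/12 ≈ -1.4167)
X(o, R) = -27 + o
V(H) = 2*H*(-3 + H) (V(H) = (2*H)*(-3 + H) = 2*H*(-3 + H))
1/(V(b) + X(-31, -26)) = 1/(2*(-17/12)*(-3 - 17/12) + (-27 - 31)) = 1/(2*(-17/12)*(-53/12) - 58) = 1/(901/72 - 58) = 1/(-3275/72) = -72/3275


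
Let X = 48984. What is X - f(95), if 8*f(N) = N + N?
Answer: 195841/4 ≈ 48960.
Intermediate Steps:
f(N) = N/4 (f(N) = (N + N)/8 = (2*N)/8 = N/4)
X - f(95) = 48984 - 95/4 = 195841/4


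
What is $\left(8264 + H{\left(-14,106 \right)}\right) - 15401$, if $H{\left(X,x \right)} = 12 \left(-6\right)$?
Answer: $-7209$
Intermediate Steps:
$H{\left(X,x \right)} = -72$
$\left(8264 + H{\left(-14,106 \right)}\right) - 15401 = \left(8264 - 72\right) - 15401 = 8192 - 15401 = -7209$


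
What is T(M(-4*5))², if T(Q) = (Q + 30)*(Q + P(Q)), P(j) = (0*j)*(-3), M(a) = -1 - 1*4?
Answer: 15625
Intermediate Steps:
M(a) = -5 (M(a) = -1 - 4 = -5)
P(j) = 0 (P(j) = 0*(-3) = 0)
T(Q) = Q*(30 + Q) (T(Q) = (Q + 30)*(Q + 0) = (30 + Q)*Q = Q*(30 + Q))
T(M(-4*5))² = (-5*(30 - 5))² = (-5*25)² = (-125)² = 15625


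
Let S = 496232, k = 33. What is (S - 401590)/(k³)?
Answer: 94642/35937 ≈ 2.6336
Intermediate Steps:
(S - 401590)/(k³) = (496232 - 401590)/(33³) = 94642/35937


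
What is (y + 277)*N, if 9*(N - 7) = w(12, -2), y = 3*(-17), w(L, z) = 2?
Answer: 14690/9 ≈ 1632.2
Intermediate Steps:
y = -51
N = 65/9 (N = 7 + (1/9)*2 = 7 + 2/9 = 65/9 ≈ 7.2222)
(y + 277)*N = (-51 + 277)*(65/9) = 226*(65/9) = 14690/9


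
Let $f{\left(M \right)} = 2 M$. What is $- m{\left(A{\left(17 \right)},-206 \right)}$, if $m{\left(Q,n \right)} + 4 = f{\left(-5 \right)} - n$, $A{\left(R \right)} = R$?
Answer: $-192$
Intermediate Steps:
$m{\left(Q,n \right)} = -14 - n$ ($m{\left(Q,n \right)} = -4 - \left(10 + n\right) = -14 - n$)
$- m{\left(A{\left(17 \right)},-206 \right)} = - (-14 - -206) = - (-14 + 206) = \left(-1\right) 192 = -192$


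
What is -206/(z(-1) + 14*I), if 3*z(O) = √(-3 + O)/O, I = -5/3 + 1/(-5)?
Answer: 302820/38441 - 7725*I/38441 ≈ 7.8775 - 0.20096*I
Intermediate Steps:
I = -28/15 (I = -5*⅓ + 1*(-⅕) = -5/3 - ⅕ = -28/15 ≈ -1.8667)
z(O) = √(-3 + O)/(3*O) (z(O) = (√(-3 + O)/O)/3 = √(-3 + O)/(3*O))
-206/(z(-1) + 14*I) = -206/((⅓)*√(-3 - 1)/(-1) + 14*(-28/15)) = -206/((⅓)*(-1)*√(-4) - 392/15) = -206/((⅓)*(-1)*(2*I) - 392/15) = -206/(-2*I/3 - 392/15) = -206*225*(-392/15 + 2*I/3)/153764 = -23175*(-392/15 + 2*I/3)/76882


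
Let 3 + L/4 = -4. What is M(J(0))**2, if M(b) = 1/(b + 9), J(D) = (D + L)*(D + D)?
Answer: 1/81 ≈ 0.012346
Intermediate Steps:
L = -28 (L = -12 + 4*(-4) = -12 - 16 = -28)
J(D) = 2*D*(-28 + D) (J(D) = (D - 28)*(D + D) = (-28 + D)*(2*D) = 2*D*(-28 + D))
M(b) = 1/(9 + b)
M(J(0))**2 = (1/(9 + 2*0*(-28 + 0)))**2 = (1/(9 + 2*0*(-28)))**2 = (1/(9 + 0))**2 = (1/9)**2 = 1/81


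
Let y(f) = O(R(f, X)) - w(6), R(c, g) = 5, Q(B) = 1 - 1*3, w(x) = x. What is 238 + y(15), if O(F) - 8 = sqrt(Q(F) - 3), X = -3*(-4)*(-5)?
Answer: 240 + I*sqrt(5) ≈ 240.0 + 2.2361*I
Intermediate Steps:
Q(B) = -2 (Q(B) = 1 - 3 = -2)
X = -60 (X = 12*(-5) = -60)
O(F) = 8 + I*sqrt(5) (O(F) = 8 + sqrt(-2 - 3) = 8 + sqrt(-5) = 8 + I*sqrt(5))
y(f) = 2 + I*sqrt(5) (y(f) = (8 + I*sqrt(5)) - 1*6 = (8 + I*sqrt(5)) - 6 = 2 + I*sqrt(5))
238 + y(15) = 238 + (2 + I*sqrt(5)) = 240 + I*sqrt(5)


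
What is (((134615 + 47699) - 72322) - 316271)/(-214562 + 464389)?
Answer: -206279/249827 ≈ -0.82569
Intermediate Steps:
(((134615 + 47699) - 72322) - 316271)/(-214562 + 464389) = ((182314 - 72322) - 316271)/249827 = (109992 - 316271)*(1/249827) = -206279*1/249827 = -206279/249827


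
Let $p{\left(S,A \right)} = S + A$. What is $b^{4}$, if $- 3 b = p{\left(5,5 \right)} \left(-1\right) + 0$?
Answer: $\frac{10000}{81} \approx 123.46$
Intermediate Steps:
$p{\left(S,A \right)} = A + S$
$b = \frac{10}{3}$ ($b = - \frac{\left(5 + 5\right) \left(-1\right) + 0}{3} = - \frac{10 \left(-1\right) + 0}{3} = - \frac{-10 + 0}{3} = \left(- \frac{1}{3}\right) \left(-10\right) = \frac{10}{3} \approx 3.3333$)
$b^{4} = \left(\frac{10}{3}\right)^{4} = \frac{10000}{81}$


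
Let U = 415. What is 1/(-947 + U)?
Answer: -1/532 ≈ -0.0018797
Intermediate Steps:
1/(-947 + U) = 1/(-947 + 415) = 1/(-532) = -1/532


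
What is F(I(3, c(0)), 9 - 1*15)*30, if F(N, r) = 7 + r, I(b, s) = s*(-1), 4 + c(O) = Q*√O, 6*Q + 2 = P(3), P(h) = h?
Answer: 30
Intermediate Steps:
Q = ⅙ (Q = -⅓ + (⅙)*3 = -⅓ + ½ = ⅙ ≈ 0.16667)
c(O) = -4 + √O/6
I(b, s) = -s
F(I(3, c(0)), 9 - 1*15)*30 = (7 + (9 - 1*15))*30 = (7 + (9 - 15))*30 = (7 - 6)*30 = 1*30 = 30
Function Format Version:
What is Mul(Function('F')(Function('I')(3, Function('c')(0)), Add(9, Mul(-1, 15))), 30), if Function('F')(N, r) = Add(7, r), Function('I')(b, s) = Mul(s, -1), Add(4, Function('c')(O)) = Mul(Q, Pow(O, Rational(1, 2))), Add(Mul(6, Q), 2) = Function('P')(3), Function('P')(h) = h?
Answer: 30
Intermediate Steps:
Q = Rational(1, 6) (Q = Add(Rational(-1, 3), Mul(Rational(1, 6), 3)) = Add(Rational(-1, 3), Rational(1, 2)) = Rational(1, 6) ≈ 0.16667)
Function('c')(O) = Add(-4, Mul(Rational(1, 6), Pow(O, Rational(1, 2))))
Function('I')(b, s) = Mul(-1, s)
Mul(Function('F')(Function('I')(3, Function('c')(0)), Add(9, Mul(-1, 15))), 30) = Mul(Add(7, Add(9, Mul(-1, 15))), 30) = Mul(Add(7, Add(9, -15)), 30) = Mul(Add(7, -6), 30) = Mul(1, 30) = 30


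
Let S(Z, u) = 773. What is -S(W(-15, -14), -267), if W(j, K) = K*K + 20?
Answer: -773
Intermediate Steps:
W(j, K) = 20 + K² (W(j, K) = K² + 20 = 20 + K²)
-S(W(-15, -14), -267) = -1*773 = -773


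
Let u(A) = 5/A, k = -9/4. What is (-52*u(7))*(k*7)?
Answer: 585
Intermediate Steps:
k = -9/4 (k = -9*¼ = -9/4 ≈ -2.2500)
(-52*u(7))*(k*7) = (-260/7)*(-9/4*7) = -260/7*(-63/4) = 585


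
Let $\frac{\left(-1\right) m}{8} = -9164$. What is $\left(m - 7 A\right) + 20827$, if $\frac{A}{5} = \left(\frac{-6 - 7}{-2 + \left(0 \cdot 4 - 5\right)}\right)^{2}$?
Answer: $\frac{658128}{7} \approx 94018.0$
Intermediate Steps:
$m = 73312$ ($m = \left(-8\right) \left(-9164\right) = 73312$)
$A = \frac{845}{49}$ ($A = 5 \left(\frac{-6 - 7}{-2 + \left(0 \cdot 4 - 5\right)}\right)^{2} = 5 \left(- \frac{13}{-2 + \left(0 - 5\right)}\right)^{2} = 5 \left(- \frac{13}{-2 - 5}\right)^{2} = 5 \left(- \frac{13}{-7}\right)^{2} = 5 \left(\left(-13\right) \left(- \frac{1}{7}\right)\right)^{2} = 5 \left(\frac{13}{7}\right)^{2} = 5 \cdot \frac{169}{49} = \frac{845}{49} \approx 17.245$)
$\left(m - 7 A\right) + 20827 = \left(73312 - \frac{845}{7}\right) + 20827 = \frac{512339}{7} + 20827 = \frac{658128}{7}$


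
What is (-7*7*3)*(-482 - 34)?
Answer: 75852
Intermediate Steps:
(-7*7*3)*(-482 - 34) = -49*3*(-516) = -147*(-516) = 75852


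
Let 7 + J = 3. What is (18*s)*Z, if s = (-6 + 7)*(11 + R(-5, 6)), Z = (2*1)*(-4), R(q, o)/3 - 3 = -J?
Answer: -4608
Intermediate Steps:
J = -4 (J = -7 + 3 = -4)
R(q, o) = 21 (R(q, o) = 9 + 3*(-1*(-4)) = 9 + 3*4 = 9 + 12 = 21)
Z = -8 (Z = 2*(-4) = -8)
s = 32 (s = (-6 + 7)*(11 + 21) = 1*32 = 32)
(18*s)*Z = (18*32)*(-8) = 576*(-8) = -4608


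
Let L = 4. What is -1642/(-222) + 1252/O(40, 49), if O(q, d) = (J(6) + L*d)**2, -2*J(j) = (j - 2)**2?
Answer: 7289099/980796 ≈ 7.4318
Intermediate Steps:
J(j) = -(-2 + j)**2/2 (J(j) = -(j - 2)**2/2 = -(-2 + j)**2/2)
O(q, d) = (-8 + 4*d)**2 (O(q, d) = (-(-2 + 6)**2/2 + 4*d)**2 = (-1/2*4**2 + 4*d)**2 = (-1/2*16 + 4*d)**2 = (-8 + 4*d)**2)
-1642/(-222) + 1252/O(40, 49) = -1642/(-222) + 1252/((16*(-2 + 49)**2)) = -1642*(-1/222) + 1252/((16*47**2)) = 821/111 + 1252/((16*2209)) = 821/111 + 1252/35344 = 821/111 + 1252*(1/35344) = 821/111 + 313/8836 = 7289099/980796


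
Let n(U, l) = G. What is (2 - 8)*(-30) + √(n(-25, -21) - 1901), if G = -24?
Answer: 180 + 5*I*√77 ≈ 180.0 + 43.875*I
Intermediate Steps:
n(U, l) = -24
(2 - 8)*(-30) + √(n(-25, -21) - 1901) = (2 - 8)*(-30) + √(-24 - 1901) = -6*(-30) + √(-1925) = 180 + 5*I*√77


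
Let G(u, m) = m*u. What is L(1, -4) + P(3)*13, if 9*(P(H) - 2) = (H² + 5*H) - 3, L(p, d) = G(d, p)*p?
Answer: 157/3 ≈ 52.333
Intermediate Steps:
L(p, d) = d*p² (L(p, d) = (p*d)*p = (d*p)*p = d*p²)
P(H) = 5/3 + H²/9 + 5*H/9 (P(H) = 2 + ((H² + 5*H) - 3)/9 = 2 + (-3 + H² + 5*H)/9 = 2 + (-⅓ + H²/9 + 5*H/9) = 5/3 + H²/9 + 5*H/9)
L(1, -4) + P(3)*13 = -4*1² + (5/3 + (⅑)*3² + (5/9)*3)*13 = -4*1 + (5/3 + (⅑)*9 + 5/3)*13 = -4 + (5/3 + 1 + 5/3)*13 = -4 + (13/3)*13 = -4 + 169/3 = 157/3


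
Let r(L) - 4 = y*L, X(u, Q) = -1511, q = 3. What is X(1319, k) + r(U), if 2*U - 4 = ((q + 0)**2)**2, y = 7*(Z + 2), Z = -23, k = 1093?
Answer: -15509/2 ≈ -7754.5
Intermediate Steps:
y = -147 (y = 7*(-23 + 2) = 7*(-21) = -147)
U = 85/2 (U = 2 + ((3 + 0)**2)**2/2 = 2 + (3**2)**2/2 = 2 + (1/2)*9**2 = 2 + (1/2)*81 = 2 + 81/2 = 85/2 ≈ 42.500)
r(L) = 4 - 147*L
X(1319, k) + r(U) = -1511 + (4 - 147*85/2) = -1511 + (4 - 12495/2) = -1511 - 12487/2 = -15509/2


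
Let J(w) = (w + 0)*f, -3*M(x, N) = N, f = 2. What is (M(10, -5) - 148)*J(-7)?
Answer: 6146/3 ≈ 2048.7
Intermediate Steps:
M(x, N) = -N/3
J(w) = 2*w (J(w) = (w + 0)*2 = w*2 = 2*w)
(M(10, -5) - 148)*J(-7) = (-⅓*(-5) - 148)*(2*(-7)) = (5/3 - 148)*(-14) = -439/3*(-14) = 6146/3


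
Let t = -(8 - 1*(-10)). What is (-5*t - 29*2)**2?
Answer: 1024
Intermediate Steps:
t = -18 (t = -(8 + 10) = -1*18 = -18)
(-5*t - 29*2)**2 = (-5*(-18) - 29*2)**2 = (90 - 58)**2 = 32**2 = 1024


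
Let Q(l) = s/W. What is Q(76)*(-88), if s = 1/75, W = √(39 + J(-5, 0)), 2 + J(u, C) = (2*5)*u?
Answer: 88*I*√13/975 ≈ 0.32542*I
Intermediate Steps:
J(u, C) = -2 + 10*u (J(u, C) = -2 + (2*5)*u = -2 + 10*u)
W = I*√13 (W = √(39 + (-2 + 10*(-5))) = √(39 + (-2 - 50)) = √(39 - 52) = √(-13) = I*√13 ≈ 3.6056*I)
s = 1/75 ≈ 0.013333
Q(l) = -I*√13/975 (Q(l) = 1/(75*((I*√13))) = (-I*√13/13)/75 = -I*√13/975)
Q(76)*(-88) = -I*√13/975*(-88) = 88*I*√13/975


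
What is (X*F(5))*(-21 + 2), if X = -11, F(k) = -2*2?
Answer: -836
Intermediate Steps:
F(k) = -4
(X*F(5))*(-21 + 2) = (-11*(-4))*(-21 + 2) = 44*(-19) = -836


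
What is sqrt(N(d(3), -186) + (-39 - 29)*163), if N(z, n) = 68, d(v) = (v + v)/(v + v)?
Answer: 18*I*sqrt(34) ≈ 104.96*I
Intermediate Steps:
d(v) = 1 (d(v) = (2*v)/((2*v)) = (2*v)*(1/(2*v)) = 1)
sqrt(N(d(3), -186) + (-39 - 29)*163) = sqrt(68 + (-39 - 29)*163) = sqrt(68 - 68*163) = sqrt(68 - 11084) = sqrt(-11016) = 18*I*sqrt(34)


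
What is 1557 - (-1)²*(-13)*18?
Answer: 1791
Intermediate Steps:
1557 - (-1)²*(-13)*18 = 1557 - 1*(-13)*18 = 1557 - (-13)*18 = 1557 - 1*(-234) = 1557 + 234 = 1791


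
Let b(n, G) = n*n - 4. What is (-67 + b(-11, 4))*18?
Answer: 900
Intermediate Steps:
b(n, G) = -4 + n² (b(n, G) = n² - 4 = -4 + n²)
(-67 + b(-11, 4))*18 = (-67 + (-4 + (-11)²))*18 = (-67 + (-4 + 121))*18 = (-67 + 117)*18 = 50*18 = 900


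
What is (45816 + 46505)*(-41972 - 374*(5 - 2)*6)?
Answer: -4496401984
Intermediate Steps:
(45816 + 46505)*(-41972 - 374*(5 - 2)*6) = 92321*(-41972 - 1122*6) = 92321*(-41972 - 374*18) = 92321*(-41972 - 6732) = 92321*(-48704) = -4496401984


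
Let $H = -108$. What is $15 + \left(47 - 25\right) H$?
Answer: $-2361$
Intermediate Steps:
$15 + \left(47 - 25\right) H = 15 + \left(47 - 25\right) \left(-108\right) = 15 + 22 \left(-108\right) = 15 - 2376 = -2361$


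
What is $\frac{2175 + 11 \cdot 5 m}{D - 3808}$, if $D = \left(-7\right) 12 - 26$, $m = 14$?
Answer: $- \frac{2945}{3918} \approx -0.75166$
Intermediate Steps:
$D = -110$ ($D = -84 - 26 = -110$)
$\frac{2175 + 11 \cdot 5 m}{D - 3808} = \frac{2175 + 11 \cdot 5 \cdot 14}{-110 - 3808} = \frac{2175 + 55 \cdot 14}{-3918} = \left(2175 + 770\right) \left(- \frac{1}{3918}\right) = 2945 \left(- \frac{1}{3918}\right) = - \frac{2945}{3918}$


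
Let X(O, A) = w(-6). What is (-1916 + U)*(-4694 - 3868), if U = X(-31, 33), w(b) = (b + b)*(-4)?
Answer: 15993816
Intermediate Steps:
w(b) = -8*b (w(b) = (2*b)*(-4) = -8*b)
X(O, A) = 48 (X(O, A) = -8*(-6) = 48)
U = 48
(-1916 + U)*(-4694 - 3868) = (-1916 + 48)*(-4694 - 3868) = -1868*(-8562) = 15993816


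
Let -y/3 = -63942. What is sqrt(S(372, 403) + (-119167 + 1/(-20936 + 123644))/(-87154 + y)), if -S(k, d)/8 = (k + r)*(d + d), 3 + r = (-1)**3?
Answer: I*sqrt(52902677463239360535986)/149314608 ≈ 1540.4*I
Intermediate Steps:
y = 191826 (y = -3*(-63942) = 191826)
r = -4 (r = -3 + (-1)**3 = -3 - 1 = -4)
S(k, d) = -16*d*(-4 + k) (S(k, d) = -8*(k - 4)*(d + d) = -8*(-4 + k)*2*d = -16*d*(-4 + k))
sqrt(S(372, 403) + (-119167 + 1/(-20936 + 123644))/(-87154 + y)) = sqrt(16*403*(4 - 1*372) + (-119167 + 1/(-20936 + 123644))/(-87154 + 191826)) = sqrt(16*403*(4 - 372) + (-119167 + 1/102708)/104672) = sqrt(16*403*(-368) + (-119167 + 1/102708)*(1/104672)) = sqrt(-2372864 - 12239404235/102708*1/104672) = sqrt(-2372864 - 12239404235/10750651776) = sqrt(-25509846815210699/10750651776) = I*sqrt(52902677463239360535986)/149314608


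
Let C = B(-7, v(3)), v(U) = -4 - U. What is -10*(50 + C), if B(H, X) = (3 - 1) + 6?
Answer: -580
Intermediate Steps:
B(H, X) = 8 (B(H, X) = 2 + 6 = 8)
C = 8
-10*(50 + C) = -10*(50 + 8) = -10*58 = -580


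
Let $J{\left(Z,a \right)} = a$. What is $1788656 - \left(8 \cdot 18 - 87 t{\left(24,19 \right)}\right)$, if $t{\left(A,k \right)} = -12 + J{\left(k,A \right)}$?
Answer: $1789556$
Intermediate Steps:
$t{\left(A,k \right)} = -12 + A$
$1788656 - \left(8 \cdot 18 - 87 t{\left(24,19 \right)}\right) = 1788656 - \left(8 \cdot 18 - 87 \left(-12 + 24\right)\right) = 1788656 - \left(144 - 1044\right) = 1788656 - -900 = 1788656 + 900 = 1789556$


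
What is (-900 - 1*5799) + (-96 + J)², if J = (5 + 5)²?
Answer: -6683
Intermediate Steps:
J = 100 (J = 10² = 100)
(-900 - 1*5799) + (-96 + J)² = (-900 - 1*5799) + (-96 + 100)² = (-900 - 5799) + 4² = -6699 + 16 = -6683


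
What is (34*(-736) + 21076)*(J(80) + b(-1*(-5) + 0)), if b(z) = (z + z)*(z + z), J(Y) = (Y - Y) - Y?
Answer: -78960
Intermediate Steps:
J(Y) = -Y (J(Y) = 0 - Y = -Y)
b(z) = 4*z² (b(z) = (2*z)*(2*z) = 4*z²)
(34*(-736) + 21076)*(J(80) + b(-1*(-5) + 0)) = (34*(-736) + 21076)*(-1*80 + 4*(-1*(-5) + 0)²) = (-25024 + 21076)*(-80 + 4*(5 + 0)²) = -3948*(-80 + 4*5²) = -3948*(-80 + 4*25) = -3948*(-80 + 100) = -3948*20 = -78960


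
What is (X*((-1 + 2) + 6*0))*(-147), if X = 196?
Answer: -28812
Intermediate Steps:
(X*((-1 + 2) + 6*0))*(-147) = (196*((-1 + 2) + 6*0))*(-147) = (196*(1 + 0))*(-147) = (196*1)*(-147) = 196*(-147) = -28812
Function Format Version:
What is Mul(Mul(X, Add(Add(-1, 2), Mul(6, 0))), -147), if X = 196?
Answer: -28812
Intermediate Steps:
Mul(Mul(X, Add(Add(-1, 2), Mul(6, 0))), -147) = Mul(Mul(196, Add(Add(-1, 2), Mul(6, 0))), -147) = Mul(Mul(196, Add(1, 0)), -147) = Mul(Mul(196, 1), -147) = Mul(196, -147) = -28812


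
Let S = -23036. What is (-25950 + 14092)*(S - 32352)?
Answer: 656790904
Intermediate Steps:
(-25950 + 14092)*(S - 32352) = (-25950 + 14092)*(-23036 - 32352) = -11858*(-55388) = 656790904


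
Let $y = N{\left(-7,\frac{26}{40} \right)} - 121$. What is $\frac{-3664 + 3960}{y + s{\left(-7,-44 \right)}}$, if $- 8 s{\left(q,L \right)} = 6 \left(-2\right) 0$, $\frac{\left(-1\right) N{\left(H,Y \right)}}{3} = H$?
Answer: $- \frac{74}{25} \approx -2.96$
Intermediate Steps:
$N{\left(H,Y \right)} = - 3 H$
$s{\left(q,L \right)} = 0$ ($s{\left(q,L \right)} = - \frac{6 \left(-2\right) 0}{8} = - \frac{\left(-12\right) 0}{8} = \left(- \frac{1}{8}\right) 0 = 0$)
$y = -100$ ($y = \left(-3\right) \left(-7\right) - 121 = 21 - 121 = -100$)
$\frac{-3664 + 3960}{y + s{\left(-7,-44 \right)}} = \frac{-3664 + 3960}{-100 + 0} = \frac{296}{-100} = 296 \left(- \frac{1}{100}\right) = - \frac{74}{25}$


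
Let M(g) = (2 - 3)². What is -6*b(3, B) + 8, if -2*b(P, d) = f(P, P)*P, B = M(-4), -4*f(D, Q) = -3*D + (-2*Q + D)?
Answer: 35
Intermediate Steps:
f(D, Q) = D/2 + Q/2 (f(D, Q) = -(-3*D + (-2*Q + D))/4 = -(-3*D + (D - 2*Q))/4 = -(-2*D - 2*Q)/4 = D/2 + Q/2)
M(g) = 1 (M(g) = (-1)² = 1)
B = 1
b(P, d) = -P²/2 (b(P, d) = -(P/2 + P/2)*P/2 = -P*P/2 = -P²/2)
-6*b(3, B) + 8 = -(-3)*3² + 8 = -(-3)*9 + 8 = -6*(-9/2) + 8 = 27 + 8 = 35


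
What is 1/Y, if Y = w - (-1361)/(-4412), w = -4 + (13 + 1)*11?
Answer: 4412/660439 ≈ 0.0066804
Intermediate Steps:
w = 150 (w = -4 + 14*11 = -4 + 154 = 150)
Y = 660439/4412 (Y = 150 - (-1361)/(-4412) = 150 - (-1361)*(-1)/4412 = 150 - 1*1361/4412 = 150 - 1361/4412 = 660439/4412 ≈ 149.69)
1/Y = 1/(660439/4412) = 4412/660439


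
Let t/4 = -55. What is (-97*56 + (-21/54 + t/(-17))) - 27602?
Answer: -10104563/306 ≈ -33021.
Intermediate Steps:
t = -220 (t = 4*(-55) = -220)
(-97*56 + (-21/54 + t/(-17))) - 27602 = (-97*56 + (-21/54 - 220/(-17))) - 27602 = (-5432 + (-21*1/54 - 220*(-1/17))) - 27602 = (-5432 + (-7/18 + 220/17)) - 27602 = (-5432 + 3841/306) - 27602 = -1658351/306 - 27602 = -10104563/306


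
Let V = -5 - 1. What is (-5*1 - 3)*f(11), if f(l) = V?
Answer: 48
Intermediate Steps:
V = -6
f(l) = -6
(-5*1 - 3)*f(11) = (-5*1 - 3)*(-6) = (-5 - 3)*(-6) = -8*(-6) = 48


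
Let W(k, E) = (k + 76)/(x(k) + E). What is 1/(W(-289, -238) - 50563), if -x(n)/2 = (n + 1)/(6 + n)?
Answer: -67930/3434684311 ≈ -1.9778e-5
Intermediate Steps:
x(n) = -2*(1 + n)/(6 + n) (x(n) = -2*(n + 1)/(6 + n) = -2*(1 + n)/(6 + n))
W(k, E) = (76 + k)/(E + 2*(-1 - k)/(6 + k)) (W(k, E) = (k + 76)/(2*(-1 - k)/(6 + k) + E) = (76 + k)/(E + 2*(-1 - k)/(6 + k)))
1/(W(-289, -238) - 50563) = 1/((6 - 289)*(76 - 289)/(-2 - 2*(-289) - 238*(6 - 289)) - 50563) = 1/(-283*(-213)/(-2 + 578 - 238*(-283)) - 50563) = 1/(-283*(-213)/(-2 + 578 + 67354) - 50563) = 1/(-283*(-213)/67930 - 50563) = 1/((1/67930)*(-283)*(-213) - 50563) = 1/(60279/67930 - 50563) = 1/(-3434684311/67930) = -67930/3434684311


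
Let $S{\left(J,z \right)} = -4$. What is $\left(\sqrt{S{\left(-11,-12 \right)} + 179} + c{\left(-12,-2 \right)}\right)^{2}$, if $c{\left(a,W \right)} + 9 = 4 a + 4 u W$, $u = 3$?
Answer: $6736 - 810 \sqrt{7} \approx 4592.9$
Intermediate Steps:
$c{\left(a,W \right)} = -9 + 4 a + 12 W$ ($c{\left(a,W \right)} = -9 + \left(4 a + 4 \cdot 3 W\right) = -9 + \left(4 a + 12 W\right) = -9 + 4 a + 12 W$)
$\left(\sqrt{S{\left(-11,-12 \right)} + 179} + c{\left(-12,-2 \right)}\right)^{2} = \left(\sqrt{-4 + 179} + \left(-9 + 4 \left(-12\right) + 12 \left(-2\right)\right)\right)^{2} = \left(\sqrt{175} - 81\right)^{2} = \left(5 \sqrt{7} - 81\right)^{2} = \left(-81 + 5 \sqrt{7}\right)^{2}$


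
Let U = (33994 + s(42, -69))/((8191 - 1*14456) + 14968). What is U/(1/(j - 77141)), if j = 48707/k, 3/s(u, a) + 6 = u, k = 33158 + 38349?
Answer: -562541513268155/1866976263 ≈ -3.0131e+5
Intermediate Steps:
k = 71507
s(u, a) = 3/(-6 + u)
U = 407929/104436 (U = (33994 + 3/(-6 + 42))/((8191 - 1*14456) + 14968) = (33994 + 3/36)/((8191 - 14456) + 14968) = (33994 + 3*(1/36))/(-6265 + 14968) = (33994 + 1/12)/8703 = (407929/12)*(1/8703) = 407929/104436 ≈ 3.9060)
j = 48707/71507 ≈ 0.68115
U/(1/(j - 77141)) = 407929/(104436*(1/(48707/71507 - 77141))) = 407929/(104436*(1/(-5516072780/71507))) = 407929/(104436*(-71507/5516072780)) = (407929/104436)*(-5516072780/71507) = -562541513268155/1866976263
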